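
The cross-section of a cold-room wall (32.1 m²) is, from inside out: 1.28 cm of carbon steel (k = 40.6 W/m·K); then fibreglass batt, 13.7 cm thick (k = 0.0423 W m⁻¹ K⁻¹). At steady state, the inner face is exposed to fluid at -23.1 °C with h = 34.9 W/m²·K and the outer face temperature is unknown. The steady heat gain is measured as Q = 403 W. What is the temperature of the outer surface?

T_out = 17.9 °C

Series resistances:
  R_conv,in = 1/(hA) = 1/(34.9·32.1) = 8.926×10^-4 K/W
  R_carbon steel = L/(kA) = 0.0128/(40.6·32.1) = 9.822×10^-6 K/W
  R_fibreglass batt = L/(kA) = 0.137/(0.0423·32.1) = 0.1009 K/W
ΣR = 0.1018 K/W
ΔT = Q·ΣR = 403 × 0.1018 = 41.03 K
Heat flows inward, so T_out = T_in + ΔT = -23.1 + 41.03 = 17.9 °C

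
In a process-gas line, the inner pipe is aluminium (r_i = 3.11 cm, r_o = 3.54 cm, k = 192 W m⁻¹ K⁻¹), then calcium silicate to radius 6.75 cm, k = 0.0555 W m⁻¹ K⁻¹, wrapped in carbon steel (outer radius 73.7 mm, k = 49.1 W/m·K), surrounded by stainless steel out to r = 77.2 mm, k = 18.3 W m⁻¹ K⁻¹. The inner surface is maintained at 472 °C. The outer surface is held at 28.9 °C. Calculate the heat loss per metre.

Series thermal resistances, inner to outer:
  R'_aluminium = ln(0.0354/0.0311)/(2πk) = 0.1295/(2π·192) = 1.074×10^-4 m·K/W
  R'_calcium silicate = ln(0.0675/0.0354)/(2πk) = 0.6454/(2π·0.0555) = 1.851 m·K/W
  R'_carbon steel = ln(0.0737/0.0675)/(2πk) = 0.08788/(2π·49.1) = 2.848×10^-4 m·K/W
  R'_stainless steel = ln(0.0772/0.0737)/(2πk) = 0.04640/(2π·18.3) = 4.035×10^-4 m·K/W
ΣR = 1.074×10^-4 + 1.851 + 2.848×10^-4 + 4.035×10^-4 = 1.852 m·K/W
Q' = ΔT/ΣR = (472 °C − 28.9 °C)/1.852 = 239 W/m

Q' = 239 W/m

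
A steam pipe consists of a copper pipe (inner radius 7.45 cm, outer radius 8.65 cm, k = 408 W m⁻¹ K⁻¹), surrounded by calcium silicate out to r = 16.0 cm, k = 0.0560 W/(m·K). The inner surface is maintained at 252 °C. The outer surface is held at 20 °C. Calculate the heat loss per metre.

Resistance network (inner→outer):
  R'_copper = ln(0.0865/0.0745)/(2πk) = 0.1493/(2π·408) = 5.826×10^-5 m·K/W
  R'_calcium silicate = ln(0.160/0.0865)/(2πk) = 0.6150/(2π·0.0560) = 1.748 m·K/W
ΣR = 5.826×10^-5 + 1.748 = 1.748 m·K/W
Q' = ΔT/ΣR = (252 °C − 20 °C)/1.748 = 133 W/m

Q' = 133 W/m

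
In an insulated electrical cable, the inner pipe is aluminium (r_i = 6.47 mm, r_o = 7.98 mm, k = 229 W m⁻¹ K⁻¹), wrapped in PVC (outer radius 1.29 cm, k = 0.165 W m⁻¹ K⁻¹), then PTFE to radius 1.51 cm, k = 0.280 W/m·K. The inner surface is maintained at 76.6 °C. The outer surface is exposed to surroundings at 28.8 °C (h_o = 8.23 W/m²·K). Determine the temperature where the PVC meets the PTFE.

Resistance network (inner→outer):
  R'_aluminium = ln(0.00798/0.00647)/(2πk) = 0.2098/(2π·229) = 1.458×10^-4 m·K/W
  R'_PVC = ln(0.0129/0.00798)/(2πk) = 0.4803/(2π·0.165) = 0.4633 m·K/W
  R'_PTFE = ln(0.0151/0.0129)/(2πk) = 0.1575/(2π·0.280) = 0.08951 m·K/W
  R'_conv,out = 1/(2πr h) = 1/(2π·0.0151·8.23) = 1.281 m·K/W
ΣR = 1.458×10^-4 + 0.4633 + 0.08951 + 1.281 = 1.834 m·K/W
Q' = ΔT/ΣR = (76.6 °C − 28.8 °C)/1.834 = 26.06 W/m
From the inner boundary to the PVC/PTFE interface, ΣR_partial = 0.4634 m·K/W.
T_interface = T_in − Q'·ΣR_partial = 76.6 °C − (26.06)(0.4634) = 64.5 °C

T = 64.5 °C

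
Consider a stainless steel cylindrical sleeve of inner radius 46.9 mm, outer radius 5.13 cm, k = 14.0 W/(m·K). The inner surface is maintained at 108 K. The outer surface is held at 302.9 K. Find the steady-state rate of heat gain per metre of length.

Q' = 1.91×10^5 W/m

Q' = 2πk·ΔT/ln(r₂/r₁) = 2π × 14.0 × 194.9 / ln(0.0513/0.0469) = 1.91×10^5 W/m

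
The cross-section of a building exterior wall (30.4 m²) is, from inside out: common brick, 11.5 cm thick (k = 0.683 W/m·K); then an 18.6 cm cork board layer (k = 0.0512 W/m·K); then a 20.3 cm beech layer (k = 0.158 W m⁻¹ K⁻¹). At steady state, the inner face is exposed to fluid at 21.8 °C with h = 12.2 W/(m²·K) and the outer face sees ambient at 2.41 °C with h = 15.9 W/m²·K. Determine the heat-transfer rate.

Q = 113 W

Treat each layer as a resistance in series:
  R_conv,in = 1/(hA) = 1/(12.2·30.4) = 0.002696 K/W
  R_common brick = L/(kA) = 0.115/(0.683·30.4) = 0.005539 K/W
  R_cork board = L/(kA) = 0.186/(0.0512·30.4) = 0.1195 K/W
  R_beech = L/(kA) = 0.203/(0.158·30.4) = 0.04226 K/W
  R_conv,out = 1/(hA) = 1/(15.9·30.4) = 0.002069 K/W
ΣR = 0.002696 + 0.005539 + 0.1195 + 0.04226 + 0.002069 = 0.1721 K/W
Q = ΔT/ΣR = (21.8 °C − 2.41 °C)/0.1721 = 113 W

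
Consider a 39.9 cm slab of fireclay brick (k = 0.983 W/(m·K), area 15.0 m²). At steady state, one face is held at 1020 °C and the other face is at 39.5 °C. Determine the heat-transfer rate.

Q = kA·ΔT/L = 0.983 × 15.0 × |1020 °C − 39.5 °C| / 0.399 = 36200 W

Q = 36.2 kW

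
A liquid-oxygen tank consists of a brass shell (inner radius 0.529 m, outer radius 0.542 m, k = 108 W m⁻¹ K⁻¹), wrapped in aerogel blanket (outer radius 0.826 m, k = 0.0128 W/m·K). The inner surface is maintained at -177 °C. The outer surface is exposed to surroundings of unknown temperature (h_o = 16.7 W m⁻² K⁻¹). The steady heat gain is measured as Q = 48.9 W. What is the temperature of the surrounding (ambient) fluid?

Sum the resistances:
  R_brass = (1/0.529 − 1/0.542)/(4πk) = 0.04534/(4π·108) = 3.341×10^-5 K/W
  R_aerogel blanket = (1/0.542 − 1/0.826)/(4πk) = 0.6344/(4π·0.0128) = 3.944 K/W
  R_conv,out = 1/(4πr²h) = 1/(4π·0.826²·16.7) = 0.006984 K/W
ΣR = 3.951 K/W
ΔT = Q·ΣR = 48.9 × 3.951 = 193.2 K
Heat flows inward, so T_out = T_in + ΔT = -177 + 193.2 = 16.2 °C

T_out = 16.2 °C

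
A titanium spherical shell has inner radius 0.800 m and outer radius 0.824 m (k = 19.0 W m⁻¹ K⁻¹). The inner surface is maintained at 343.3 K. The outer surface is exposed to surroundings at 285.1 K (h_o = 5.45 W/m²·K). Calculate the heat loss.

Q = 2.69 kW

Series thermal resistances, inner to outer:
  R_titanium = (1/0.800 − 1/0.824)/(4πk) = 0.03641/(4π·19.0) = 1.525×10^-4 K/W
  R_conv,out = 1/(4πr²h) = 1/(4π·0.824²·5.45) = 0.02150 K/W
ΣR = 1.525×10^-4 + 0.02150 = 0.02165 K/W
Q = ΔT/ΣR = (343.3 K − 285.1 K)/0.02165 = 2690 W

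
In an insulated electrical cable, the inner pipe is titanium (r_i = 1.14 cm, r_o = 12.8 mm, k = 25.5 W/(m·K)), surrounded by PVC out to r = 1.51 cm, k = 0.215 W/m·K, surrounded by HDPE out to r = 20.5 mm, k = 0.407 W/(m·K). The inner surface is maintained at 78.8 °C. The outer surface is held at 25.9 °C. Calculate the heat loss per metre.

Treat each layer as a resistance in series:
  R'_titanium = ln(0.0128/0.0114)/(2πk) = 0.1158/(2π·25.5) = 7.229×10^-4 m·K/W
  R'_PVC = ln(0.0151/0.0128)/(2πk) = 0.1652/(2π·0.215) = 0.1223 m·K/W
  R'_HDPE = ln(0.0205/0.0151)/(2πk) = 0.3057/(2π·0.407) = 0.1196 m·K/W
ΣR = 7.229×10^-4 + 0.1223 + 0.1196 = 0.2426 m·K/W
Q' = ΔT/ΣR = (78.8 °C − 25.9 °C)/0.2426 = 218 W/m

Q' = 218 W/m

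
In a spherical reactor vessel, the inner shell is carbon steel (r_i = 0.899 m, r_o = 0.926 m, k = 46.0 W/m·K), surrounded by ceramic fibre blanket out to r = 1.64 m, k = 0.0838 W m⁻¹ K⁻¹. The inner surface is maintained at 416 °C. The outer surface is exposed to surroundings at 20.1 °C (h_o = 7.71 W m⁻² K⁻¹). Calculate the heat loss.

Treat each layer as a resistance in series:
  R_carbon steel = (1/0.899 − 1/0.926)/(4πk) = 0.03243/(4π·46.0) = 5.611×10^-5 K/W
  R_ceramic fibre blanket = (1/0.926 − 1/1.64)/(4πk) = 0.4702/(4π·0.0838) = 0.4465 K/W
  R_conv,out = 1/(4πr²h) = 1/(4π·1.64²·7.71) = 0.003837 K/W
ΣR = 5.611×10^-5 + 0.4465 + 0.003837 = 0.4504 K/W
Q = ΔT/ΣR = (416 °C − 20.1 °C)/0.4504 = 879 W

Q = 879 W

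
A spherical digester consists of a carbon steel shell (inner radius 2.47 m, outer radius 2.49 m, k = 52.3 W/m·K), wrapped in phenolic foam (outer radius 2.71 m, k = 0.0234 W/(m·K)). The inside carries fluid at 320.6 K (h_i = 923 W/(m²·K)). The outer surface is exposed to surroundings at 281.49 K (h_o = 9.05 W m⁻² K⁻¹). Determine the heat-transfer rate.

Resistance network (inner→outer):
  R_conv,in = 1/(4πr²h) = 1/(4π·2.47²·923) = 1.413×10^-5 K/W
  R_carbon steel = (1/2.47 − 1/2.49)/(4πk) = 0.003252/(4π·52.3) = 4.948×10^-6 K/W
  R_phenolic foam = (1/2.49 − 1/2.71)/(4πk) = 0.03260/(4π·0.0234) = 0.1109 K/W
  R_conv,out = 1/(4πr²h) = 1/(4π·2.71²·9.05) = 0.001197 K/W
ΣR = 1.413×10^-5 + 4.948×10^-6 + 0.1109 + 0.001197 = 0.1121 K/W
Q = ΔT/ΣR = (320.6 K − 281.49 K)/0.1121 = 349 W

Q = 349 W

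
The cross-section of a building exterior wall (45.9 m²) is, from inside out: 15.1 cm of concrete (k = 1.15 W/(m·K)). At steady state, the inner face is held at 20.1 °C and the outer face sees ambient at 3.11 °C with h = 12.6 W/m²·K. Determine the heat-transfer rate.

Q = 3700 W

Treat each layer as a resistance in series:
  R_concrete = L/(kA) = 0.151/(1.15·45.9) = 0.002861 K/W
  R_conv,out = 1/(hA) = 1/(12.6·45.9) = 0.001729 K/W
ΣR = 0.002861 + 0.001729 = 0.004590 K/W
Q = ΔT/ΣR = (20.1 °C − 3.11 °C)/0.004590 = 3700 W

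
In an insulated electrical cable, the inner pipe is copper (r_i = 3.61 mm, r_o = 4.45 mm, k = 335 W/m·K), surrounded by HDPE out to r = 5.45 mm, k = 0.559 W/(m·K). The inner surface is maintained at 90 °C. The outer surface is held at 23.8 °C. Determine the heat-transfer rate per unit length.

Treat each layer as a resistance in series:
  R'_copper = ln(0.00445/0.00361)/(2πk) = 0.2092/(2π·335) = 9.939×10^-5 m·K/W
  R'_HDPE = ln(0.00545/0.00445)/(2πk) = 0.2027/(2π·0.559) = 0.05771 m·K/W
ΣR = 9.939×10^-5 + 0.05771 = 0.05781 m·K/W
Q' = ΔT/ΣR = (90 °C − 23.8 °C)/0.05781 = 1150 W/m

Q' = 1150 W/m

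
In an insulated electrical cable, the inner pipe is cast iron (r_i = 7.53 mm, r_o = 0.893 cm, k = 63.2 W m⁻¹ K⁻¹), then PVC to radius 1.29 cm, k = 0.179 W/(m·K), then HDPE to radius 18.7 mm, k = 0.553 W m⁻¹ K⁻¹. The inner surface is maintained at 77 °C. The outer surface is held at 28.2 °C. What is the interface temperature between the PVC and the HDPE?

T = 40.2 °C

Resistance network (inner→outer):
  R'_cast iron = ln(0.00893/0.00753)/(2πk) = 0.1705/(2π·63.2) = 4.294×10^-4 m·K/W
  R'_PVC = ln(0.0129/0.00893)/(2πk) = 0.3678/(2π·0.179) = 0.3270 m·K/W
  R'_HDPE = ln(0.0187/0.0129)/(2πk) = 0.3713/(2π·0.553) = 0.1069 m·K/W
ΣR = 4.294×10^-4 + 0.3270 + 0.1069 = 0.4343 m·K/W
Q' = ΔT/ΣR = (77 °C − 28.2 °C)/0.4343 = 112.4 W/m
From the inner boundary to the PVC/HDPE interface, ΣR_partial = 0.3274 m·K/W.
T_interface = T_in − Q'·ΣR_partial = 77 °C − (112.4)(0.3274) = 40.2 °C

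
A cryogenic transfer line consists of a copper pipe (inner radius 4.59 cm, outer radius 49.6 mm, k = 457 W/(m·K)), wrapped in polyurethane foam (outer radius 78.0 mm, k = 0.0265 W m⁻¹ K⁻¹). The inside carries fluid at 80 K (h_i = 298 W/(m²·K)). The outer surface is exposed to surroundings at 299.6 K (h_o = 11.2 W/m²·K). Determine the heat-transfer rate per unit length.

Q' = 75.4 W/m

Treat each layer as a resistance in series:
  R'_conv,in = 1/(2πr h) = 1/(2π·0.0459·298) = 0.01164 m·K/W
  R'_copper = ln(0.0496/0.0459)/(2πk) = 0.07753/(2π·457) = 2.700×10^-5 m·K/W
  R'_polyurethane foam = ln(0.0780/0.0496)/(2πk) = 0.4527/(2π·0.0265) = 2.719 m·K/W
  R'_conv,out = 1/(2πr h) = 1/(2π·0.0780·11.2) = 0.1822 m·K/W
ΣR = 0.01164 + 2.700×10^-5 + 2.719 + 0.1822 = 2.913 m·K/W
Q' = ΔT/ΣR = (80 K − 299.6 K)/2.913 = -75.4 W/m
(Negative Q' ⇒ heat flows inward; heat gain = 75.4 W/m.)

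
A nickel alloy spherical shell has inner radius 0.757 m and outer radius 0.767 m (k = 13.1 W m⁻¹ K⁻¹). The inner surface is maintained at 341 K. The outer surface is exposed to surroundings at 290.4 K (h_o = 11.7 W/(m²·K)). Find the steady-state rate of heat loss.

Series thermal resistances, inner to outer:
  R_nickel alloy = (1/0.757 − 1/0.767)/(4πk) = 0.01722/(4π·13.1) = 1.046×10^-4 K/W
  R_conv,out = 1/(4πr²h) = 1/(4π·0.767²·11.7) = 0.01156 K/W
ΣR = 1.046×10^-4 + 0.01156 = 0.01166 K/W
Q = ΔT/ΣR = (341 K − 290.4 K)/0.01166 = 4340 W

Q = 4.34 kW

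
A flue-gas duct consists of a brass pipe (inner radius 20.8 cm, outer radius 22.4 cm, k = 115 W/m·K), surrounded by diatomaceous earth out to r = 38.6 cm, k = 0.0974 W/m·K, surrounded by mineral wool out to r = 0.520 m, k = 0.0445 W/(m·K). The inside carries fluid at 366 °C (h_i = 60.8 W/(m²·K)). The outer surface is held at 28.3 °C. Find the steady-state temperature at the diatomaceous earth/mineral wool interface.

T = 211 °C

Series thermal resistances, inner to outer:
  R'_conv,in = 1/(2πr h) = 1/(2π·0.208·60.8) = 0.01258 m·K/W
  R'_brass = ln(0.224/0.208)/(2πk) = 0.07411/(2π·115) = 1.026×10^-4 m·K/W
  R'_diatomaceous earth = ln(0.386/0.224)/(2πk) = 0.5442/(2π·0.0974) = 0.8892 m·K/W
  R'_mineral wool = ln(0.520/0.386)/(2πk) = 0.2980/(2π·0.0445) = 1.066 m·K/W
ΣR = 0.01258 + 1.026×10^-4 + 0.8892 + 1.066 = 1.968 m·K/W
Q' = ΔT/ΣR = (366 °C − 28.3 °C)/1.968 = 171.6 W/m
From the inner boundary to the diatomaceous earth/mineral wool interface, ΣR_partial = 0.9019 m·K/W.
T_interface = T_in − Q'·ΣR_partial = 366 °C − (171.6)(0.9019) = 211 °C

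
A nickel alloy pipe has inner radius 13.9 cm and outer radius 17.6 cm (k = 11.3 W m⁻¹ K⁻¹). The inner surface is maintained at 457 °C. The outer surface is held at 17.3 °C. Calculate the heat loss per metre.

Q' = 1.32×10^5 W/m

Q' = 2πk·ΔT/ln(r₂/r₁) = 2π × 11.3 × 439.7 / ln(0.176/0.139) = 1.32×10^5 W/m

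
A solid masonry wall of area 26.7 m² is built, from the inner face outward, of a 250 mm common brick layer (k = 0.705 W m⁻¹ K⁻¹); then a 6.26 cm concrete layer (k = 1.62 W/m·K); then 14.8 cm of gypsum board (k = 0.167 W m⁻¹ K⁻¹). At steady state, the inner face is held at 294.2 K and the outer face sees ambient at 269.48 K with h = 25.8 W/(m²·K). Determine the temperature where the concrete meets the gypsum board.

Treat each layer as a resistance in series:
  R_common brick = L/(kA) = 0.250/(0.705·26.7) = 0.01328 K/W
  R_concrete = L/(kA) = 0.0626/(1.62·26.7) = 0.001447 K/W
  R_gypsum board = L/(kA) = 0.148/(0.167·26.7) = 0.03319 K/W
  R_conv,out = 1/(hA) = 1/(25.8·26.7) = 0.001452 K/W
ΣR = 0.01328 + 0.001447 + 0.03319 + 0.001452 = 0.04937 K/W
Q = ΔT/ΣR = (294.2 K − 269.48 K)/0.04937 = 500.7 W
From the inner boundary to the concrete/gypsum board interface, ΣR_partial = 0.01473 K/W.
T_interface = T_in − Q·ΣR_partial = 294.2 K − (500.7)(0.01473) = 286.8 K

T = 286.8 K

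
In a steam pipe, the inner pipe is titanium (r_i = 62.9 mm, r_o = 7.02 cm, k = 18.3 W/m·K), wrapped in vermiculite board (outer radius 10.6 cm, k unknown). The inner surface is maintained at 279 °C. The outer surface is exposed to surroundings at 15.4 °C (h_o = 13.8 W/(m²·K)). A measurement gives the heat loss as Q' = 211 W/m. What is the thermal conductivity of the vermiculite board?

k = 0.0576 W/m·K

ΣR = ΔT/Q' = |279 − 15.4|/211 = 1.249 m·K/W
Known resistances:
  R'_titanium = ln(0.0702/0.0629)/(2πk) = 0.1098/(2π·18.3) = 9.549×10^-4 m·K/W
  R'_conv,out = 1/(2πr h) = 1/(2π·0.106·13.8) = 0.1088 m·K/W
R_vermiculite board = ΣR − ΣR_known = 1.249 − 0.1098 = 1.139 m·K/W
ln(r₂/r₁)/(2πk) = 1.139 ⇒ k = 0.4121/(2π·1.139) = 0.0576 W/m·K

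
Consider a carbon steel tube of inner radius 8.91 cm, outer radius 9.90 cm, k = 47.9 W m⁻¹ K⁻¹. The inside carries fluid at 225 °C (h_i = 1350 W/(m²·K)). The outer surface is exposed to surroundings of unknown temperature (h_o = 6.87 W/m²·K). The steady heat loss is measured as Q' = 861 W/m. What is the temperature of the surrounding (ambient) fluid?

T_out = 22.1 °C

Sum the resistances:
  R'_conv,in = 1/(2πr h) = 1/(2π·0.0891·1350) = 0.001323 m·K/W
  R'_carbon steel = ln(0.0990/0.0891)/(2πk) = 0.1054/(2π·47.9) = 3.501×10^-4 m·K/W
  R'_conv,out = 1/(2πr h) = 1/(2π·0.0990·6.87) = 0.2340 m·K/W
ΣR = 0.2357 m·K/W
ΔT = Q'·ΣR = 861 × 0.2357 = 202.9 K
Heat flows outward, so T_out = T_in − ΔT = 225 − 202.9 = 22.1 °C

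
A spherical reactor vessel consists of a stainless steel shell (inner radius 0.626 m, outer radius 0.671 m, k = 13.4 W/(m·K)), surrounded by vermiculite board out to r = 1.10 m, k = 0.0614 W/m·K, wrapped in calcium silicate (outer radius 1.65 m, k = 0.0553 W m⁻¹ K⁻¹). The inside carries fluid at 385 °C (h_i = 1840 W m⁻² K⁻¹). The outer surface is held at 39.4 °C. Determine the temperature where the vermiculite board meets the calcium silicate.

Resistance network (inner→outer):
  R_conv,in = 1/(4πr²h) = 1/(4π·0.626²·1840) = 1.104×10^-4 K/W
  R_stainless steel = (1/0.626 − 1/0.671)/(4πk) = 0.1071/(4π·13.4) = 6.362×10^-4 K/W
  R_vermiculite board = (1/0.671 − 1/1.10)/(4πk) = 0.5812/(4π·0.0614) = 0.7533 K/W
  R_calcium silicate = (1/1.10 − 1/1.65)/(4πk) = 0.3030/(4π·0.0553) = 0.4361 K/W
ΣR = 1.104×10^-4 + 6.362×10^-4 + 0.7533 + 0.4361 = 1.190 K/W
Q = ΔT/ΣR = (385 °C − 39.4 °C)/1.190 = 290.4 W
From the inner boundary to the vermiculite board/calcium silicate interface, ΣR_partial = 0.7540 K/W.
T_interface = T_in − Q·ΣR_partial = 385 °C − (290.4)(0.7540) = 166 °C

T = 166 °C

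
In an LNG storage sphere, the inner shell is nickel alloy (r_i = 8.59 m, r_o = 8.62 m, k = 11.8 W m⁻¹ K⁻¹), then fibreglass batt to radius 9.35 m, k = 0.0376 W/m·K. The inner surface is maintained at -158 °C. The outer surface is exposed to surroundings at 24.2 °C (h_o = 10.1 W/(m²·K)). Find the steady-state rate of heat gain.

Resistance network (inner→outer):
  R_nickel alloy = (1/8.59 − 1/8.62)/(4πk) = 4.052×10^-4/(4π·11.8) = 2.732×10^-6 K/W
  R_fibreglass batt = (1/8.62 − 1/9.35)/(4πk) = 0.009057/(4π·0.0376) = 0.01917 K/W
  R_conv,out = 1/(4πr²h) = 1/(4π·9.35²·10.1) = 9.013×10^-5 K/W
ΣR = 2.732×10^-6 + 0.01917 + 9.013×10^-5 = 0.01926 K/W
Q = ΔT/ΣR = (-158 °C − 24.2 °C)/0.01926 = -9460 W
(Negative Q ⇒ heat flows inward; heat gain = 9460 W.)

Q = 9.46 kW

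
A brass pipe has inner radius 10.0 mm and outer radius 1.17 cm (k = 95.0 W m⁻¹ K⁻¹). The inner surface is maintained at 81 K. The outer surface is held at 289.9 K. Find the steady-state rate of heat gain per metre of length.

Q' = 2πk·ΔT/ln(r₂/r₁) = 2π × 95.0 × 208.9 / ln(0.0117/0.0100) = 7.94×10^5 W/m

Q' = 794 kW/m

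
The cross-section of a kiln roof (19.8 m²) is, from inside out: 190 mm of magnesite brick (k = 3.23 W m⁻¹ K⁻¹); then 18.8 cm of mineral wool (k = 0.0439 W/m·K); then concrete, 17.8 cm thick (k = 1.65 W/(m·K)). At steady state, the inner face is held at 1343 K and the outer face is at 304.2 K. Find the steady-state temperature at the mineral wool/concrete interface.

T = 329 K

Resistance network (inner→outer):
  R_magnesite brick = L/(kA) = 0.190/(3.23·19.8) = 0.002971 K/W
  R_mineral wool = L/(kA) = 0.188/(0.0439·19.8) = 0.2163 K/W
  R_concrete = L/(kA) = 0.178/(1.65·19.8) = 0.005448 K/W
ΣR = 0.002971 + 0.2163 + 0.005448 = 0.2247 K/W
Q = ΔT/ΣR = (1343 K − 304.2 K)/0.2247 = 4623 W
From the inner boundary to the mineral wool/concrete interface, ΣR_partial = 0.2193 K/W.
T_interface = T_in − Q·ΣR_partial = 1343 K − (4623)(0.2193) = 329 K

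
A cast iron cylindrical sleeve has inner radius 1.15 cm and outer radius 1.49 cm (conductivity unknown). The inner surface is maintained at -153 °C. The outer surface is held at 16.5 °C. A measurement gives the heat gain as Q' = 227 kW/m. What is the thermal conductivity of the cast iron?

k = 55.2 W/m·K

ΣR = ΔT/Q' = |-153 − 16.5|/2.27×10^5 = 7.467×10^-4 m·K/W
ln(r₂/r₁)/(2πk) = 7.467×10^-4 ⇒ k = 0.2590/(2π·7.467×10^-4) = 55.2 W/m·K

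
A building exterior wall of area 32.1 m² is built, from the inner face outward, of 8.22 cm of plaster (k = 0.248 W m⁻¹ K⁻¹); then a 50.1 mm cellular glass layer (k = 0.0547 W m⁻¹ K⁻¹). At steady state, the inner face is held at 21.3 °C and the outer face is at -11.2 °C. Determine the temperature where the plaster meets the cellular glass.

T = 12.7 °C

Series thermal resistances, inner to outer:
  R_plaster = L/(kA) = 0.0822/(0.248·32.1) = 0.01033 K/W
  R_cellular glass = L/(kA) = 0.0501/(0.0547·32.1) = 0.02853 K/W
ΣR = 0.01033 + 0.02853 = 0.03886 K/W
Q = ΔT/ΣR = (21.3 °C − -11.2 °C)/0.03886 = 836.3 W
From the inner boundary to the plaster/cellular glass interface, ΣR_partial = 0.01033 K/W.
T_interface = T_in − Q·ΣR_partial = 21.3 °C − (836.3)(0.01033) = 12.7 °C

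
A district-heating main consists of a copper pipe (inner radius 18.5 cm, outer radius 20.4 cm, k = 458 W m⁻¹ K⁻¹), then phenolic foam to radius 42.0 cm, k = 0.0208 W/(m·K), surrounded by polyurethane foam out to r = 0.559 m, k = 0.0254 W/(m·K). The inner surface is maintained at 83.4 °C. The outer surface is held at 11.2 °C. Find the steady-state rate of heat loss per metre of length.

Q' = 9.87 W/m

Resistance network (inner→outer):
  R'_copper = ln(0.204/0.185)/(2πk) = 0.09776/(2π·458) = 3.397×10^-5 m·K/W
  R'_phenolic foam = ln(0.420/0.204)/(2πk) = 0.7221/(2π·0.0208) = 5.526 m·K/W
  R'_polyurethane foam = ln(0.559/0.420)/(2πk) = 0.2859/(2π·0.0254) = 1.791 m·K/W
ΣR = 3.397×10^-5 + 5.526 + 1.791 = 7.317 m·K/W
Q' = ΔT/ΣR = (83.4 °C − 11.2 °C)/7.317 = 9.87 W/m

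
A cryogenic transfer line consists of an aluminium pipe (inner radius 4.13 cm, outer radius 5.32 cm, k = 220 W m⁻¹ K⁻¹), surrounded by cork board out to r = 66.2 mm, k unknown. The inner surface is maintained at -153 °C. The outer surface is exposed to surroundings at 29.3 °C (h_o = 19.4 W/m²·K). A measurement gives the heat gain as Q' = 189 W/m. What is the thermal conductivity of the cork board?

ΣR = ΔT/Q' = |-153 − 29.3|/189 = 0.9646 m·K/W
Known resistances:
  R'_aluminium = ln(0.0532/0.0413)/(2πk) = 0.2532/(2π·220) = 1.832×10^-4 m·K/W
  R'_conv,out = 1/(2πr h) = 1/(2π·0.0662·19.4) = 0.1239 m·K/W
R_cork board = ΣR − ΣR_known = 0.9646 − 0.1241 = 0.8405 m·K/W
ln(r₂/r₁)/(2πk) = 0.8405 ⇒ k = 0.2186/(2π·0.8405) = 0.0414 W/m·K

k = 0.0414 W/m·K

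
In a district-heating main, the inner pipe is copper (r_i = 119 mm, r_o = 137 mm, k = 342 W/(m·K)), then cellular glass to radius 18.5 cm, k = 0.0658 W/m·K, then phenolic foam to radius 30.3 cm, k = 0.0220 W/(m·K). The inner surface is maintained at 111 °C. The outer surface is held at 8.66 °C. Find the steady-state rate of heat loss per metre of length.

Resistance network (inner→outer):
  R'_copper = ln(0.137/0.119)/(2πk) = 0.1409/(2π·342) = 6.555×10^-5 m·K/W
  R'_cellular glass = ln(0.185/0.137)/(2πk) = 0.3004/(2π·0.0658) = 0.7265 m·K/W
  R'_phenolic foam = ln(0.303/0.185)/(2πk) = 0.4934/(2π·0.0220) = 3.569 m·K/W
ΣR = 6.555×10^-5 + 0.7265 + 3.569 = 4.296 m·K/W
Q' = ΔT/ΣR = (111 °C − 8.66 °C)/4.296 = 23.8 W/m

Q' = 23.8 W/m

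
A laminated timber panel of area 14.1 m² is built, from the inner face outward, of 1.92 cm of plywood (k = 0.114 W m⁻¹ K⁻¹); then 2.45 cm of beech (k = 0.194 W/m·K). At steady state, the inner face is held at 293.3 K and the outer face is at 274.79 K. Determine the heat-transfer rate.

Q = 886 W

Resistance network (inner→outer):
  R_plywood = L/(kA) = 0.0192/(0.114·14.1) = 0.01194 K/W
  R_beech = L/(kA) = 0.0245/(0.194·14.1) = 0.008957 K/W
ΣR = 0.01194 + 0.008957 = 0.02090 K/W
Q = ΔT/ΣR = (293.3 K − 274.79 K)/0.02090 = 886 W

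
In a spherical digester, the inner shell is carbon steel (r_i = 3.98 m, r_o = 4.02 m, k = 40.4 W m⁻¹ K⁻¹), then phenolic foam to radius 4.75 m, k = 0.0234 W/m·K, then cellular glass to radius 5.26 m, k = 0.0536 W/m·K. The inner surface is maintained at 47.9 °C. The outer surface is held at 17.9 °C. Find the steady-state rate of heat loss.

Treat each layer as a resistance in series:
  R_carbon steel = (1/3.98 − 1/4.02)/(4πk) = 0.002500/(4π·40.4) = 4.924×10^-6 K/W
  R_phenolic foam = (1/4.02 − 1/4.75)/(4πk) = 0.03823/(4π·0.0234) = 0.1300 K/W
  R_cellular glass = (1/4.75 − 1/5.26)/(4πk) = 0.02041/(4π·0.0536) = 0.03031 K/W
ΣR = 4.924×10^-6 + 0.1300 + 0.03031 = 0.1603 K/W
Q = ΔT/ΣR = (47.9 °C − 17.9 °C)/0.1603 = 187 W

Q = 187 W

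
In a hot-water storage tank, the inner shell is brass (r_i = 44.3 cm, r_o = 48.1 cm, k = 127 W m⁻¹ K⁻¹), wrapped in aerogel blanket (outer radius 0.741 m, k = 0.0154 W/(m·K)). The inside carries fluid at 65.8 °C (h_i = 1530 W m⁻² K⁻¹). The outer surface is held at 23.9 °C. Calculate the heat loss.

Resistance network (inner→outer):
  R_conv,in = 1/(4πr²h) = 1/(4π·0.443²·1530) = 2.650×10^-4 K/W
  R_brass = (1/0.443 − 1/0.481)/(4πk) = 0.1783/(4π·127) = 1.117×10^-4 K/W
  R_aerogel blanket = (1/0.481 − 1/0.741)/(4πk) = 0.7295/(4π·0.0154) = 3.769 K/W
ΣR = 2.650×10^-4 + 1.117×10^-4 + 3.769 = 3.769 K/W
Q = ΔT/ΣR = (65.8 °C − 23.9 °C)/3.769 = 11.1 W

Q = 11.1 W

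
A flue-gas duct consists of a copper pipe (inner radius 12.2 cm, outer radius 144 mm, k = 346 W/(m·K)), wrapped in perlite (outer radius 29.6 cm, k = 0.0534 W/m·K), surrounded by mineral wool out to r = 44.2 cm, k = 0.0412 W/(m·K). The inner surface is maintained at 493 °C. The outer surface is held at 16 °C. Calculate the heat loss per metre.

Series thermal resistances, inner to outer:
  R'_copper = ln(0.144/0.122)/(2πk) = 0.1658/(2π·346) = 7.626×10^-5 m·K/W
  R'_perlite = ln(0.296/0.144)/(2πk) = 0.7205/(2π·0.0534) = 2.148 m·K/W
  R'_mineral wool = ln(0.442/0.296)/(2πk) = 0.4010/(2π·0.0412) = 1.549 m·K/W
ΣR = 7.626×10^-5 + 2.148 + 1.549 = 3.697 m·K/W
Q' = ΔT/ΣR = (493 °C − 16 °C)/3.697 = 129 W/m

Q' = 129 W/m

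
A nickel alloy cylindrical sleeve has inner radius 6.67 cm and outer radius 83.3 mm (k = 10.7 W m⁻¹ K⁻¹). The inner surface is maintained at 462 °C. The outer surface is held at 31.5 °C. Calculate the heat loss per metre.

Q' = 2πk·ΔT/ln(r₂/r₁) = 2π × 10.7 × 430.5 / ln(0.0833/0.0667) = 1.30×10^5 W/m

Q' = 130 kW/m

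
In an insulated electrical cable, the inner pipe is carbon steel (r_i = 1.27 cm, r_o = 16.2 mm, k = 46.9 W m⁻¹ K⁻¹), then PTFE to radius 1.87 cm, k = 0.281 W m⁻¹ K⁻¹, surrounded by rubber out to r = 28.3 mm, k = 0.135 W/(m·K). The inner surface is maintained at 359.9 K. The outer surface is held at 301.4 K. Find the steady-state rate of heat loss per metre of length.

Q' = 103 W/m

Resistance network (inner→outer):
  R'_carbon steel = ln(0.0162/0.0127)/(2πk) = 0.2434/(2π·46.9) = 8.260×10^-4 m·K/W
  R'_PTFE = ln(0.0187/0.0162)/(2πk) = 0.1435/(2π·0.281) = 0.08128 m·K/W
  R'_rubber = ln(0.0283/0.0187)/(2πk) = 0.4143/(2π·0.135) = 0.4885 m·K/W
ΣR = 8.260×10^-4 + 0.08128 + 0.4885 = 0.5706 m·K/W
Q' = ΔT/ΣR = (359.9 K − 301.4 K)/0.5706 = 103 W/m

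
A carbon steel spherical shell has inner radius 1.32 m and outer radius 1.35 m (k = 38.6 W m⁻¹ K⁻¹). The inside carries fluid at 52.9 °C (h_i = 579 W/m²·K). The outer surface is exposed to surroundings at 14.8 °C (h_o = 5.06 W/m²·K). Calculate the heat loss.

Series thermal resistances, inner to outer:
  R_conv,in = 1/(4πr²h) = 1/(4π·1.32²·579) = 7.888×10^-5 K/W
  R_carbon steel = (1/1.32 − 1/1.35)/(4πk) = 0.01684/(4π·38.6) = 3.471×10^-5 K/W
  R_conv,out = 1/(4πr²h) = 1/(4π·1.35²·5.06) = 0.008629 K/W
ΣR = 7.888×10^-5 + 3.471×10^-5 + 0.008629 = 0.008743 K/W
Q = ΔT/ΣR = (52.9 °C − 14.8 °C)/0.008743 = 4360 W

Q = 4.36 kW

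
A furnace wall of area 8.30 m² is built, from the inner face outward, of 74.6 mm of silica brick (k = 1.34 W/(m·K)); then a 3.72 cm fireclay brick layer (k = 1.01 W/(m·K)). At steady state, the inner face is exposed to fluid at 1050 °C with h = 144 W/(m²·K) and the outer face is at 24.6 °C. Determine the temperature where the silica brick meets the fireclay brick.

Treat each layer as a resistance in series:
  R_conv,in = 1/(hA) = 1/(144·8.30) = 8.367×10^-4 K/W
  R_silica brick = L/(kA) = 0.0746/(1.34·8.30) = 0.006707 K/W
  R_fireclay brick = L/(kA) = 0.0372/(1.01·8.30) = 0.004438 K/W
ΣR = 8.367×10^-4 + 0.006707 + 0.004438 = 0.01198 K/W
Q = ΔT/ΣR = (1050 °C − 24.6 °C)/0.01198 = 85590 W
From the inner boundary to the silica brick/fireclay brick interface, ΣR_partial = 0.007544 K/W.
T_interface = T_in − Q·ΣR_partial = 1050 °C − (85590)(0.007544) = 404 °C

T = 404 °C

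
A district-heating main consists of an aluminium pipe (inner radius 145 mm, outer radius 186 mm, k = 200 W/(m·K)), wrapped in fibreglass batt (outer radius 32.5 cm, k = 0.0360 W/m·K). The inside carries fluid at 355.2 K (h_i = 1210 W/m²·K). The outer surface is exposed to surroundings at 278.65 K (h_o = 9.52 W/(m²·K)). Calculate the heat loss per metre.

Series thermal resistances, inner to outer:
  R'_conv,in = 1/(2πr h) = 1/(2π·0.145·1210) = 9.071×10^-4 m·K/W
  R'_aluminium = ln(0.186/0.145)/(2πk) = 0.2490/(2π·200) = 1.982×10^-4 m·K/W
  R'_fibreglass batt = ln(0.325/0.186)/(2πk) = 0.5581/(2π·0.0360) = 2.467 m·K/W
  R'_conv,out = 1/(2πr h) = 1/(2π·0.325·9.52) = 0.05144 m·K/W
ΣR = 9.071×10^-4 + 1.982×10^-4 + 2.467 + 0.05144 = 2.520 m·K/W
Q' = ΔT/ΣR = (355.2 K − 278.65 K)/2.520 = 30.4 W/m

Q' = 30.4 W/m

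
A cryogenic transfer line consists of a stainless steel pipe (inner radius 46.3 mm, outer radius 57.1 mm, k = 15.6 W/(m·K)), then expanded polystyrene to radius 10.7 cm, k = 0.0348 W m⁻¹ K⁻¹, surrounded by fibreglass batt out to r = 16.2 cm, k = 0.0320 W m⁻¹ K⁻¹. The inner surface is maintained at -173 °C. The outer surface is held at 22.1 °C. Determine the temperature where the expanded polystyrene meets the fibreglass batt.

Treat each layer as a resistance in series:
  R'_stainless steel = ln(0.0571/0.0463)/(2πk) = 0.2097/(2π·15.6) = 0.002139 m·K/W
  R'_expanded polystyrene = ln(0.107/0.0571)/(2πk) = 0.6280/(2π·0.0348) = 2.872 m·K/W
  R'_fibreglass batt = ln(0.162/0.107)/(2πk) = 0.4148/(2π·0.0320) = 2.063 m·K/W
ΣR = 0.002139 + 2.872 + 2.063 = 4.937 m·K/W
Q' = ΔT/ΣR = (-173 °C − 22.1 °C)/4.937 = -39.52 W/m
From the inner boundary to the expanded polystyrene/fibreglass batt interface, ΣR_partial = 2.874 m·K/W.
T_interface = T_in − Q'·ΣR_partial = -173 °C − (-39.52)(2.874) = -59.4 °C

T = -59.4 °C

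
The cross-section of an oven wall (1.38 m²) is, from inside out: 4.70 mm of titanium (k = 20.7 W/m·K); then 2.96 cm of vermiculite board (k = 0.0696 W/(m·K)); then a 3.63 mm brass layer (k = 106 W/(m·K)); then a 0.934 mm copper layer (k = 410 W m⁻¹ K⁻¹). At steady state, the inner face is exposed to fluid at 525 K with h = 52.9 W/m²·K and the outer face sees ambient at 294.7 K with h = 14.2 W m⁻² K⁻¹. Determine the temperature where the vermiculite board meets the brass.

T = 326.2 K

Series thermal resistances, inner to outer:
  R_conv,in = 1/(hA) = 1/(52.9·1.38) = 0.01370 K/W
  R_titanium = L/(kA) = 0.00470/(20.7·1.38) = 1.645×10^-4 K/W
  R_vermiculite board = L/(kA) = 0.0296/(0.0696·1.38) = 0.3082 K/W
  R_brass = L/(kA) = 0.00363/(106·1.38) = 2.482×10^-5 K/W
  R_copper = L/(kA) = 9.34×10^-4/(410·1.38) = 1.651×10^-6 K/W
  R_conv,out = 1/(hA) = 1/(14.2·1.38) = 0.05103 K/W
ΣR = 0.01370 + 1.645×10^-4 + 0.3082 + 2.482×10^-5 + 1.651×10^-6 + 0.05103 = 0.3731 K/W
Q = ΔT/ΣR = (525 K − 294.7 K)/0.3731 = 617.3 W
From the inner boundary to the vermiculite board/brass interface, ΣR_partial = 0.3221 K/W.
T_interface = T_in − Q·ΣR_partial = 525 K − (617.3)(0.3221) = 326.2 K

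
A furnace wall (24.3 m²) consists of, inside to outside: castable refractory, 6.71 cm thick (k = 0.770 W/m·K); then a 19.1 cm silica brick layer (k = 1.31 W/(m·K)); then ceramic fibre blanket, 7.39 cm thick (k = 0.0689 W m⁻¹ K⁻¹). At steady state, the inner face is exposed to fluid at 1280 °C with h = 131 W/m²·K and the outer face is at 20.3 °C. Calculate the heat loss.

Treat each layer as a resistance in series:
  R_conv,in = 1/(hA) = 1/(131·24.3) = 3.141×10^-4 K/W
  R_castable refractory = L/(kA) = 0.0671/(0.770·24.3) = 0.003586 K/W
  R_silica brick = L/(kA) = 0.191/(1.31·24.3) = 0.006000 K/W
  R_ceramic fibre blanket = L/(kA) = 0.0739/(0.0689·24.3) = 0.04414 K/W
ΣR = 3.141×10^-4 + 0.003586 + 0.006000 + 0.04414 = 0.05404 K/W
Q = ΔT/ΣR = (1280 °C − 20.3 °C)/0.05404 = 23300 W

Q = 23.3 kW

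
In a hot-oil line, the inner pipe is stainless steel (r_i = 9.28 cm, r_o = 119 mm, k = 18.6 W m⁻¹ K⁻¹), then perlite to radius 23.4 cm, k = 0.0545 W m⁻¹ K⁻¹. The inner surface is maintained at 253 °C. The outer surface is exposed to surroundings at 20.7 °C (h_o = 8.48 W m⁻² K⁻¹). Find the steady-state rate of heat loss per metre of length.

Q' = 113 W/m

Treat each layer as a resistance in series:
  R'_stainless steel = ln(0.119/0.0928)/(2πk) = 0.2487/(2π·18.6) = 0.002128 m·K/W
  R'_perlite = ln(0.234/0.119)/(2πk) = 0.6762/(2π·0.0545) = 1.975 m·K/W
  R'_conv,out = 1/(2πr h) = 1/(2π·0.234·8.48) = 0.08021 m·K/W
ΣR = 0.002128 + 1.975 + 0.08021 = 2.057 m·K/W
Q' = ΔT/ΣR = (253 °C − 20.7 °C)/2.057 = 113 W/m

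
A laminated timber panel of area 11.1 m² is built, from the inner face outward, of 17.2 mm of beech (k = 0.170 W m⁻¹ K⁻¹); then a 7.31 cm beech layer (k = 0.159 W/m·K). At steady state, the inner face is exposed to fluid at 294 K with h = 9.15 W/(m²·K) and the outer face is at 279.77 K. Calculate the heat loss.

Treat each layer as a resistance in series:
  R_conv,in = 1/(hA) = 1/(9.15·11.1) = 0.009846 K/W
  R_beech = L/(kA) = 0.0172/(0.170·11.1) = 0.009115 K/W
  R_beech = L/(kA) = 0.0731/(0.159·11.1) = 0.04142 K/W
ΣR = 0.009846 + 0.009115 + 0.04142 = 0.06038 K/W
Q = ΔT/ΣR = (294 K − 279.77 K)/0.06038 = 236 W

Q = 236 W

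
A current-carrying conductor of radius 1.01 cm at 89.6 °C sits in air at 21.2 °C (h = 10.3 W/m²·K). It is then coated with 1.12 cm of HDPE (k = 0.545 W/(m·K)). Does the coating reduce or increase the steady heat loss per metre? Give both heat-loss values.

Critical radius for a cylinder: r_cr = k/h = 0.0529 m = 5.29 cm.
Outer radius after coating: r₂ = 0.0101 + 0.0112 = 0.0213 m.
Since r₁ < r_cr and r₂ ≤ r_cr, the coating moves toward the maximum at r_cr — heat loss rises.
Bare: R = 1/(2πr₁h) = 1.530 m·K/W; Q = 68.4/1.530 = 44.7 W/m.
Coated: R = R_cond + R_conv = 0.9433 m·K/W; Q = 68.4/0.9433 = 72.5 W/m.

increases: 44.7 → 72.5 W/m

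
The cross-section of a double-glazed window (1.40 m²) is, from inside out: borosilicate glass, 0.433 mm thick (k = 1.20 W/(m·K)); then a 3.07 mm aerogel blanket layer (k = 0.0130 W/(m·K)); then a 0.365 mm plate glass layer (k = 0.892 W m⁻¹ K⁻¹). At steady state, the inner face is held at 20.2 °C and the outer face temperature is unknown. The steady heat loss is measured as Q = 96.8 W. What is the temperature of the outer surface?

T_out = 3.82 °C

Series resistances:
  R_borosilicate glass = L/(kA) = 4.33×10^-4/(1.20·1.40) = 2.577×10^-4 K/W
  R_aerogel blanket = L/(kA) = 0.00307/(0.0130·1.40) = 0.1687 K/W
  R_plate glass = L/(kA) = 3.65×10^-4/(0.892·1.40) = 2.923×10^-4 K/W
ΣR = 0.1692 K/W
ΔT = Q·ΣR = 96.8 × 0.1692 = 16.38 K
Heat flows outward, so T_out = T_in − ΔT = 20.2 − 16.38 = 3.82 °C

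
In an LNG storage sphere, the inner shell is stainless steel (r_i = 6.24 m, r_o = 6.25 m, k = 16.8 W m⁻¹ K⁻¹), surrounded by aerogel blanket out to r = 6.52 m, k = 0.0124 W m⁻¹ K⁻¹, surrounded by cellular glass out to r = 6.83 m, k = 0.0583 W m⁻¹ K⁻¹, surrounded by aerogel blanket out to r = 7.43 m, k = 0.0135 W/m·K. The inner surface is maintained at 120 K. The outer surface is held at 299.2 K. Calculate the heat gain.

Q = 1470 W

Series thermal resistances, inner to outer:
  R_stainless steel = (1/6.24 − 1/6.25)/(4πk) = 2.564×10^-4/(4π·16.8) = 1.215×10^-6 K/W
  R_aerogel blanket = (1/6.25 − 1/6.52)/(4πk) = 0.006626/(4π·0.0124) = 0.04252 K/W
  R_cellular glass = (1/6.52 − 1/6.83)/(4πk) = 0.006961/(4π·0.0583) = 0.009502 K/W
  R_aerogel blanket = (1/6.83 − 1/7.43)/(4πk) = 0.01182/(4π·0.0135) = 0.06969 K/W
ΣR = 1.215×10^-6 + 0.04252 + 0.009502 + 0.06969 = 0.1217 K/W
Q = ΔT/ΣR = (120 K − 299.2 K)/0.1217 = -1470 W
(Negative Q ⇒ heat flows inward; heat gain = 1470 W.)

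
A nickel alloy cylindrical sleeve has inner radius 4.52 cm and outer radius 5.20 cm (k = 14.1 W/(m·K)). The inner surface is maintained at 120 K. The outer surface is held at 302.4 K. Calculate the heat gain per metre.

Q' = 2πk·ΔT/ln(r₂/r₁) = 2π × 14.1 × 182.4 / ln(0.0520/0.0452) = 1.15×10^5 W/m

Q' = 1.15×10^5 W/m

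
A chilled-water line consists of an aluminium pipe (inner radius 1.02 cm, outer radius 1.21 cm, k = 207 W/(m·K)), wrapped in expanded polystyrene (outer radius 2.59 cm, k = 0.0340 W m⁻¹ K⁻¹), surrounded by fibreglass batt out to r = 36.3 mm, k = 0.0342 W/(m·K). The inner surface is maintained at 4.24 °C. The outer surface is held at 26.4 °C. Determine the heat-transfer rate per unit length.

Q' = 4.32 W/m

Series thermal resistances, inner to outer:
  R'_aluminium = ln(0.0121/0.0102)/(2πk) = 0.1708/(2π·207) = 1.313×10^-4 m·K/W
  R'_expanded polystyrene = ln(0.0259/0.0121)/(2πk) = 0.7610/(2π·0.0340) = 3.562 m·K/W
  R'_fibreglass batt = ln(0.0363/0.0259)/(2πk) = 0.3376/(2π·0.0342) = 1.571 m·K/W
ΣR = 1.313×10^-4 + 3.562 + 1.571 = 5.133 m·K/W
Q' = ΔT/ΣR = (4.24 °C − 26.4 °C)/5.133 = -4.32 W/m
(Negative Q' ⇒ heat flows inward; heat gain = 4.32 W/m.)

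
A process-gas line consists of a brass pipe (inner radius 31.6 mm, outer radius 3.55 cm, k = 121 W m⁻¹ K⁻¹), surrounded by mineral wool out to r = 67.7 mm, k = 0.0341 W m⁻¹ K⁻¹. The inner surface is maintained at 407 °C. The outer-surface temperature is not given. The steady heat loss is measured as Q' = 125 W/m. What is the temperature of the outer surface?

Sum the resistances:
  R'_brass = ln(0.0355/0.0316)/(2πk) = 0.1164/(2π·121) = 1.531×10^-4 m·K/W
  R'_mineral wool = ln(0.0677/0.0355)/(2πk) = 0.6456/(2π·0.0341) = 3.013 m·K/W
ΣR = 3.013 m·K/W
ΔT = Q'·ΣR = 125 × 3.013 = 376.6 K
Heat flows outward, so T_out = T_in − ΔT = 407 − 376.6 = 30.4 °C

T_out = 30.4 °C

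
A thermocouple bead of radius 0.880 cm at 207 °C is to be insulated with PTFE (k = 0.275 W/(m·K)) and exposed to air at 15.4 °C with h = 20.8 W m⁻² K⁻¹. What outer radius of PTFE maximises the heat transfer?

r_cr = 2.64 cm

For a sphere, r_cr = 2k_ins/h = 2·0.275/20.8 = 0.0264 m = 2.64 cm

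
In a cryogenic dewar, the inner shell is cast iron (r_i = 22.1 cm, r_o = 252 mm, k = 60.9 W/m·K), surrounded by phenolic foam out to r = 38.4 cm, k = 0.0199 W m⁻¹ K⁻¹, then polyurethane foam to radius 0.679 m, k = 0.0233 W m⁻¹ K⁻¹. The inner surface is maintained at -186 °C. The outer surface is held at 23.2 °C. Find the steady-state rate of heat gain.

Treat each layer as a resistance in series:
  R_cast iron = (1/0.221 − 1/0.252)/(4πk) = 0.5566/(4π·60.9) = 7.273×10^-4 K/W
  R_phenolic foam = (1/0.252 − 1/0.384)/(4πk) = 1.364/(4π·0.0199) = 5.455 K/W
  R_polyurethane foam = (1/0.384 − 1/0.679)/(4πk) = 1.131/(4π·0.0233) = 3.864 K/W
ΣR = 7.273×10^-4 + 5.455 + 3.864 = 9.320 K/W
Q = ΔT/ΣR = (-186 °C − 23.2 °C)/9.320 = -22.4 W
(Negative Q ⇒ heat flows inward; heat gain = 22.4 W.)

Q = 22.4 W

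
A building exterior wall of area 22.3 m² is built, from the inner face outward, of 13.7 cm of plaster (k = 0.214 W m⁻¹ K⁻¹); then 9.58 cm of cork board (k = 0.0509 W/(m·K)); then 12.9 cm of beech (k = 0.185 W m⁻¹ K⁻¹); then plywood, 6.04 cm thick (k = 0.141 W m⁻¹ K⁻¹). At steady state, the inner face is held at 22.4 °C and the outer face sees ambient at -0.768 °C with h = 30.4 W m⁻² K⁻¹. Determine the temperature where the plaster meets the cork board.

Series thermal resistances, inner to outer:
  R_plaster = L/(kA) = 0.137/(0.214·22.3) = 0.02871 K/W
  R_cork board = L/(kA) = 0.0958/(0.0509·22.3) = 0.08440 K/W
  R_beech = L/(kA) = 0.129/(0.185·22.3) = 0.03127 K/W
  R_plywood = L/(kA) = 0.0604/(0.141·22.3) = 0.01921 K/W
  R_conv,out = 1/(hA) = 1/(30.4·22.3) = 0.001475 K/W
ΣR = 0.02871 + 0.08440 + 0.03127 + 0.01921 + 0.001475 = 0.1651 K/W
Q = ΔT/ΣR = (22.4 °C − -0.768 °C)/0.1651 = 140.3 W
From the inner boundary to the plaster/cork board interface, ΣR_partial = 0.02871 K/W.
T_interface = T_in − Q·ΣR_partial = 22.4 °C − (140.3)(0.02871) = 18.4 °C

T = 18.4 °C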